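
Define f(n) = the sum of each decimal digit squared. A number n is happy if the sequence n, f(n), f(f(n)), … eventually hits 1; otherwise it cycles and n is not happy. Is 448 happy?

not happy

448 → 4² + 4² + 8² = 96
96 → 9² + 6² = 117
117 → 1² + 1² + 7² = 51
51 → 5² + 1² = 26
26 → 2² + 6² = 40
40 → 4² + 0² = 16
16 → 1² + 6² = 37
37 → 3² + 7² = 58
58 → 5² + 8² = 89
89 → 8² + 9² = 145
145 → 1² + 4² + 5² = 42
42 → 4² + 2² = 20
20 → 2² + 0² = 4
4 → 4² = 16  — 16 already seen; the sequence cycles without reaching 1.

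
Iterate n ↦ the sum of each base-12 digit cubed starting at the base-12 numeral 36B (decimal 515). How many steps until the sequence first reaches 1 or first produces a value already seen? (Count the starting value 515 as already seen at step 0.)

14

515 = (3,6,11)_12 → 3³ + 6³ + 11³ = 27 + 216 + 1331 = 1574
1574 = (10,11,2)_12 → 10³ + 11³ + 2³ = 1000 + 1331 + 8 = 2339
2339 = (1,4,2,11)_12 → 1³ + 4³ + 2³ + 11³ = 1 + 64 + 8 + 1331 = 1404
1404 = (9,9,0)_12 → 9³ + 9³ + 0³ = 729 + 729 + 0 = 1458
1458 = (10,1,6)_12 → 10³ + 1³ + 6³ = 1000 + 1 + 216 = 1217
1217 = (8,5,5)_12 → 8³ + 5³ + 5³ = 512 + 125 + 125 = 762
762 = (5,3,6)_12 → 5³ + 3³ + 6³ = 125 + 27 + 216 = 368
368 = (2,6,8)_12 → 2³ + 6³ + 8³ = 8 + 216 + 512 = 736
736 = (5,1,4)_12 → 5³ + 1³ + 4³ = 125 + 1 + 64 = 190
190 = (1,3,10)_12 → 1³ + 3³ + 10³ = 1 + 27 + 1000 = 1028
1028 = (7,1,8)_12 → 7³ + 1³ + 8³ = 343 + 1 + 512 = 856
856 = (5,11,4)_12 → 5³ + 11³ + 4³ = 125 + 1331 + 64 = 1520
1520 = (10,6,8)_12 → 10³ + 6³ + 8³ = 1000 + 216 + 512 = 1728
1728 = (1,0,0,0)_12 → 1³ + 0³ + 0³ + 0³ = 1 + 0 + 0 + 0 = 1  — reached 1.
That took 14 steps.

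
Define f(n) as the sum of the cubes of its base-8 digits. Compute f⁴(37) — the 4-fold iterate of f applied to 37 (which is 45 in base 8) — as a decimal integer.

440

37 = (4,5)_8 → 4³ + 5³ = 189
189 = (2,7,5)_8 → 2³ + 7³ + 5³ = 476
476 = (7,3,4)_8 → 7³ + 3³ + 4³ = 434
434 = (6,6,2)_8 → 6³ + 6³ + 2³ = 440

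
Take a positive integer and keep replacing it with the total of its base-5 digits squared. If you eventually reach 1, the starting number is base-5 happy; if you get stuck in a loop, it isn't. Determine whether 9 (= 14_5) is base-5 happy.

9 = (1,4)_5 → 1² + 4² = 17
17 = (3,2)_5 → 3² + 2² = 13
13 = (2,3)_5 → 2² + 3² = 13  — 13 already seen; the sequence cycles without reaching 1.

not base-5 happy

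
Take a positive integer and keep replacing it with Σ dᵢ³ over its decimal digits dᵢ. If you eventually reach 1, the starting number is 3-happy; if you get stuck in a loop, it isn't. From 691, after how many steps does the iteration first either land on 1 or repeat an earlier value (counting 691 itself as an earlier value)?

691 → 6³ + 9³ + 1³ = 946
946 → 9³ + 4³ + 6³ = 1009
1009 → 1³ + 0³ + 0³ + 9³ = 730
730 → 7³ + 3³ + 0³ = 370
370 → 3³ + 7³ + 0³ = 370  — 370 repeats.
That took 5 steps.

5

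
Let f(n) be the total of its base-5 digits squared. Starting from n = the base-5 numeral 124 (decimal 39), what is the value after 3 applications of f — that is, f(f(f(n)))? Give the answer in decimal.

39 = (1,2,4)_5 → 1² + 2² + 4² = 21
21 = (4,1)_5 → 4² + 1² = 17
17 = (3,2)_5 → 3² + 2² = 13

13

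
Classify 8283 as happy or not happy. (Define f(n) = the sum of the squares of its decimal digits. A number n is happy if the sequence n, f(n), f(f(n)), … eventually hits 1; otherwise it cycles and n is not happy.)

8283 → 8² + 2² + 8² + 3² = 141
141 → 1² + 4² + 1² = 18
18 → 1² + 8² = 65
65 → 6² + 5² = 61
61 → 6² + 1² = 37
37 → 3² + 7² = 58
58 → 5² + 8² = 89
89 → 8² + 9² = 145
145 → 1² + 4² + 5² = 42
42 → 4² + 2² = 20
20 → 2² + 0² = 4
4 → 4² = 16
16 → 1² + 6² = 37  — 37 already seen; the sequence cycles without reaching 1.

not happy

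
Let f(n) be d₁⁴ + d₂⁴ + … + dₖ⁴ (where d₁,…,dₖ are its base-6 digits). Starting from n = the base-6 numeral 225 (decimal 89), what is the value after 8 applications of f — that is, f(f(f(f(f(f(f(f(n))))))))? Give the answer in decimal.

353

89 = (2,2,5)_6 → 2⁴ + 2⁴ + 5⁴ = 657
657 = (3,0,1,3)_6 → 3⁴ + 0⁴ + 1⁴ + 3⁴ = 163
163 = (4,3,1)_6 → 4⁴ + 3⁴ + 1⁴ = 338
338 = (1,3,2,2)_6 → 1⁴ + 3⁴ + 2⁴ + 2⁴ = 114
114 = (3,1,0)_6 → 3⁴ + 1⁴ + 0⁴ = 82
82 = (2,1,4)_6 → 2⁴ + 1⁴ + 4⁴ = 273
273 = (1,1,3,3)_6 → 1⁴ + 1⁴ + 3⁴ + 3⁴ = 164
164 = (4,3,2)_6 → 4⁴ + 3⁴ + 2⁴ = 353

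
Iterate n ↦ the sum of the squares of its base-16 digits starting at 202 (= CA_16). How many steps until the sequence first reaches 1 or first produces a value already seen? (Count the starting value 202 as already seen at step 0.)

12

202 = (12,10)_16 → 12² + 10² = 244
244 = (15,4)_16 → 15² + 4² = 241
241 = (15,1)_16 → 15² + 1² = 226
226 = (14,2)_16 → 14² + 2² = 200
200 = (12,8)_16 → 12² + 8² = 208
208 = (13,0)_16 → 13² + 0² = 169
169 = (10,9)_16 → 10² + 9² = 181
181 = (11,5)_16 → 11² + 5² = 146
146 = (9,2)_16 → 9² + 2² = 85
85 = (5,5)_16 → 5² + 5² = 50
50 = (3,2)_16 → 3² + 2² = 13
13 = (13)_16 → 13² = 169  — 169 repeats.
That took 12 steps.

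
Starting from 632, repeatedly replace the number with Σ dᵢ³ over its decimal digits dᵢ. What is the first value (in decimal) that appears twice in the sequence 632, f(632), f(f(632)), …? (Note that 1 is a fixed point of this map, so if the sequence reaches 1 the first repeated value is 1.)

632 → 6³ + 3³ + 2³ = 251
251 → 2³ + 5³ + 1³ = 134
134 → 1³ + 3³ + 4³ = 92
92 → 9³ + 2³ = 737
737 → 7³ + 3³ + 7³ = 713
713 → 7³ + 1³ + 3³ = 371
371 → 3³ + 7³ + 1³ = 371  — 371 already appeared earlier.

371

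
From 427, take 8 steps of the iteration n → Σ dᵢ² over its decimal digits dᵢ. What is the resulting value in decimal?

58

427 → 4² + 2² + 7² = 16 + 4 + 49 = 69
69 → 6² + 9² = 36 + 81 = 117
117 → 1² + 1² + 7² = 1 + 1 + 49 = 51
51 → 5² + 1² = 25 + 1 = 26
26 → 2² + 6² = 4 + 36 = 40
40 → 4² + 0² = 16 + 0 = 16
16 → 1² + 6² = 1 + 36 = 37
37 → 3² + 7² = 9 + 49 = 58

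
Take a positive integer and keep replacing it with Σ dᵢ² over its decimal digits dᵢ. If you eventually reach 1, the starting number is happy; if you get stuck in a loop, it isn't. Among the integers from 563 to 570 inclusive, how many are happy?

563: 563 → 70 → 49 → 97 → 130 → 10 → 1  (reaches 1)
564: 564 → 77 → 98 → 145 → 42 → 20 → 4 → 16 → 37 → 58 → 89 → 145  (repeats 145)
565: 565 → 86 → 100 → 1  (reaches 1)
566: 566 → 97 → 130 → 10 → 1  (reaches 1)
567: 567 → 110 → 2 → 4 → 16 → 37 → 58 → 89 → 145 → 42 → 20 → 4  (repeats 4)
568: 568 → 125 → 30 → 9 → 81 → 65 → 61 → 37 → 58 → 89 → 145 → 42 → 20 → 4 → 16 → 37  (repeats 37)
569: 569 → 142 → 21 → 5 → 25 → 29 → 85 → 89 → 145 → 42 → 20 → 4 → 16 → 37 → 58 → 89  (repeats 89)
570: 570 → 74 → 65 → 61 → 37 → 58 → 89 → 145 → 42 → 20 → 4 → 16 → 37  (repeats 37)
happy: 563, 565, 566

3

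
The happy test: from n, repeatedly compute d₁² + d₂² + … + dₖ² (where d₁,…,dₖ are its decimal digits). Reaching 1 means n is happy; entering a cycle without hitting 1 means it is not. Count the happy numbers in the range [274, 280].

274: 274 → 69 → 117 → 51 → 26 → 40 → 16 → 37 → 58 → 89 → 145 → 42 → 20 → 4 → 16  (repeats 16)
275: 275 → 78 → 113 → 11 → 2 → 4 → 16 → 37 → 58 → 89 → 145 → 42 → 20 → 4  (repeats 4)
276: 276 → 89 → 145 → 42 → 20 → 4 → 16 → 37 → 58 → 89  (repeats 89)
277: 277 → 102 → 5 → 25 → 29 → 85 → 89 → 145 → 42 → 20 → 4 → 16 → 37 → 58 → 89  (repeats 89)
278: 278 → 117 → 51 → 26 → 40 → 16 → 37 → 58 → 89 → 145 → 42 → 20 → 4 → 16  (repeats 16)
279: 279 → 134 → 26 → 40 → 16 → 37 → 58 → 89 → 145 → 42 → 20 → 4 → 16  (repeats 16)
280: 280 → 68 → 100 → 1  (reaches 1)
happy: 280

1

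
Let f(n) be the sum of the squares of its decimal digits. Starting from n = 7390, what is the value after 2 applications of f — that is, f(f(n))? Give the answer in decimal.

7390 → 7² + 3² + 9² + 0² = 49 + 9 + 81 + 0 = 139
139 → 1² + 3² + 9² = 1 + 9 + 81 = 91

91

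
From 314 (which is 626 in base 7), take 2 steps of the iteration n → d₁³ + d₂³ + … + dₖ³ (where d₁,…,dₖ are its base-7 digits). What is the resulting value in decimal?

314 = (6,2,6)_7 → 6³ + 2³ + 6³ = 216 + 8 + 216 = 440
440 = (1,1,6,6)_7 → 1³ + 1³ + 6³ + 6³ = 1 + 1 + 216 + 216 = 434

434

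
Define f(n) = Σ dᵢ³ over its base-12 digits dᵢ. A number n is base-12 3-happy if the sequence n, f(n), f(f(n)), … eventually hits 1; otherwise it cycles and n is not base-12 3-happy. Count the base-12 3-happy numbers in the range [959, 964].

4

959: 959 → 1890 → 219 → 244 → 577 → 65 → 250 → 1513 → 1217 → 762 → 368 → 736 → 190 → 1028 → 856 → 1520 → 1728 → 1  — base-12 3-happy
960: 960 → 728 → 637 → 190 → 1028 → 856 → 1520 → 1728 → 1  — base-12 3-happy
961: 961 → 729 → 854 → 1464 → 1008 → 343 → 415 → 1351 → 1136 → 1855 → 1344 → 793 → 342 → 288 → 8 → 512 → 755 → 1464  — not base-12 3-happy
962: 962 → 736 → 190 → 1028 → 856 → 1520 → 1728 → 1  — base-12 3-happy
963: 963 → 755 → 1464 → 1008 → 343 → 415 → 1351 → 1136 → 1855 → 1344 → 793 → 342 → 288 → 8 → 512 → 755  — not base-12 3-happy
964: 964 → 792 → 341 → 197 → 190 → 1028 → 856 → 1520 → 1728 → 1  — base-12 3-happy
base-12 3-happy: 959, 960, 962, 964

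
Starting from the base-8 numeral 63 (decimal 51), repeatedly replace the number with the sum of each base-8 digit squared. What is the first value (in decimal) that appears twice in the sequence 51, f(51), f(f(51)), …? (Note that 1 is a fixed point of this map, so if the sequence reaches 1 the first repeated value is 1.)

25

51 = (6,3)_8 → 6² + 3² = 45
45 = (5,5)_8 → 5² + 5² = 50
50 = (6,2)_8 → 6² + 2² = 40
40 = (5,0)_8 → 5² + 0² = 25
25 = (3,1)_8 → 3² + 1² = 10
10 = (1,2)_8 → 1² + 2² = 5
5 = (5)_8 → 5² = 25  — 25 already appeared earlier.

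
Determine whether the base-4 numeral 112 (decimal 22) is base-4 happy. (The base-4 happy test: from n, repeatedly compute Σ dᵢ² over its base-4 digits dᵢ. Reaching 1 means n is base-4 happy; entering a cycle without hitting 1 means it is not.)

22 = (1,1,2)_4 → 1² + 1² + 2² = 6
6 = (1,2)_4 → 1² + 2² = 5
5 = (1,1)_4 → 1² + 1² = 2
2 = (2)_4 → 2² = 4
4 = (1,0)_4 → 1² + 0² = 1  — reached 1.

base-4 happy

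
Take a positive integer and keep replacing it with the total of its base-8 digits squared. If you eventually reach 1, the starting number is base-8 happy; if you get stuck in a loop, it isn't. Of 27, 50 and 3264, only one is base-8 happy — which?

27: 27 → 18 → 8 → 1  — reaches 1 (base-8 happy)
50: 50 → 40 → 25 → 10 → 5 → 25  — repeats 25 (not base-8 happy)
3264: 3264 → 45 → 50 → 40 → 25 → 10 → 5 → 25  — repeats 25 (not base-8 happy)

27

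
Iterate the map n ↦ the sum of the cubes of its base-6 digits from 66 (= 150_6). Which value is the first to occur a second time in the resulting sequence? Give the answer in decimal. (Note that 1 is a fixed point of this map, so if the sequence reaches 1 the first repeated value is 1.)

28

66 = (1,5,0)_6 → 126
126 = (3,3,0)_6 → 54
54 = (1,3,0)_6 → 28
28 = (4,4)_6 → 128
128 = (3,3,2)_6 → 62
62 = (1,4,2)_6 → 73
73 = (2,0,1)_6 → 9
9 = (1,3)_6 → 28  — 28 already appeared earlier.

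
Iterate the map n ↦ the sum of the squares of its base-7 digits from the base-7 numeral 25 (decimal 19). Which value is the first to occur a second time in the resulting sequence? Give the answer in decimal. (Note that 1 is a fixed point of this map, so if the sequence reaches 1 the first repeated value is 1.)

19 = (2,5)_7 → 2² + 5² = 4 + 25 = 29
29 = (4,1)_7 → 4² + 1² = 16 + 1 = 17
17 = (2,3)_7 → 2² + 3² = 4 + 9 = 13
13 = (1,6)_7 → 1² + 6² = 1 + 36 = 37
37 = (5,2)_7 → 5² + 2² = 25 + 4 = 29  — 29 already appeared earlier.

29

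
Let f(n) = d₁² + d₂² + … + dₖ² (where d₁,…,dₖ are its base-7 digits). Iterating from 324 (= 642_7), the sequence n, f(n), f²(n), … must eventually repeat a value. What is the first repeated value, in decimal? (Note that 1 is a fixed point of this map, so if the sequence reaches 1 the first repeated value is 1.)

324 = (6,4,2)_7 → 56
56 = (1,1,0)_7 → 2
2 = (2)_7 → 4
4 = (4)_7 → 16
16 = (2,2)_7 → 8
8 = (1,1)_7 → 2  — 2 already appeared earlier.

2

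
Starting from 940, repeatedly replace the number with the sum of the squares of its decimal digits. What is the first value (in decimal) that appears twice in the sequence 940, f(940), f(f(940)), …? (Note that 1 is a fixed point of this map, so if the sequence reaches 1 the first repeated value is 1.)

1

940 → 9² + 4² + 0² = 97
97 → 9² + 7² = 130
130 → 1² + 3² + 0² = 10
10 → 1² + 0² = 1  — reached the fixed point 1.
1 → 1, so 1 is the first repeated value.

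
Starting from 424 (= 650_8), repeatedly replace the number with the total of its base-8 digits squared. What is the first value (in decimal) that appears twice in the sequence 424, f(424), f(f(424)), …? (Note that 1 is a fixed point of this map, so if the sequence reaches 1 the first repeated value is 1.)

424 = (6,5,0)_8 → 6² + 5² + 0² = 61
61 = (7,5)_8 → 7² + 5² = 74
74 = (1,1,2)_8 → 1² + 1² + 2² = 6
6 = (6)_8 → 6² = 36
36 = (4,4)_8 → 4² + 4² = 32
32 = (4,0)_8 → 4² + 0² = 16
16 = (2,0)_8 → 2² + 0² = 4
4 = (4)_8 → 4² = 16  — 16 already appeared earlier.

16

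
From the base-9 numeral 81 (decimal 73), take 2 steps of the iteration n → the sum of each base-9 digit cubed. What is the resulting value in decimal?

73 = (8,1)_9 → 513
513 = (6,3,0)_9 → 243

243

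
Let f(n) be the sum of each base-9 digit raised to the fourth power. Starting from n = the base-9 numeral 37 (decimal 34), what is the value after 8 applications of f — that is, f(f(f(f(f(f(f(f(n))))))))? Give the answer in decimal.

4098

34 = (3,7)_9 → 2482
2482 = (3,3,5,7)_9 → 3188
3188 = (4,3,3,2)_9 → 434
434 = (5,3,2)_9 → 722
722 = (8,8,2)_9 → 8208
8208 = (1,2,2,3,0)_9 → 114
114 = (1,3,6)_9 → 1378
1378 = (1,8,0,1)_9 → 4098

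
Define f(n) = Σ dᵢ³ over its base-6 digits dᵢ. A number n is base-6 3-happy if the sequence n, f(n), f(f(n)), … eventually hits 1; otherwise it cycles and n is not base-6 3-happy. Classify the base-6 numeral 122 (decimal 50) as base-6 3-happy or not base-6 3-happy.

50 = (1,2,2)_6 → 17
17 = (2,5)_6 → 133
133 = (3,4,1)_6 → 92
92 = (2,3,2)_6 → 43
43 = (1,1,1)_6 → 3
3 = (3)_6 → 27
27 = (4,3)_6 → 91
91 = (2,3,1)_6 → 36
36 = (1,0,0)_6 → 1  — reached 1.

base-6 3-happy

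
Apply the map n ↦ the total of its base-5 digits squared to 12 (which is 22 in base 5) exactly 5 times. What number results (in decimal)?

12 = (2,2)_5 → 2² + 2² = 8
8 = (1,3)_5 → 1² + 3² = 10
10 = (2,0)_5 → 2² + 0² = 4
4 = (4)_5 → 4² = 16
16 = (3,1)_5 → 3² + 1² = 10

10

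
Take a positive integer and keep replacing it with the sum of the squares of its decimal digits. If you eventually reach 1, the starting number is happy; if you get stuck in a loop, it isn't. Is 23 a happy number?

happy

23 → 2² + 3² = 13
13 → 1² + 3² = 10
10 → 1² + 0² = 1  — reached 1.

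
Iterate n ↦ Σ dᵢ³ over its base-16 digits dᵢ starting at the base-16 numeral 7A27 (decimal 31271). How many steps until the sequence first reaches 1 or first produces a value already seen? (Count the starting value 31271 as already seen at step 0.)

3

31271 = (7,10,2,7)_16 → 1694
1694 = (6,9,14)_16 → 3689
3689 = (14,6,9)_16 → 3689  — 3689 repeats.
That took 3 steps.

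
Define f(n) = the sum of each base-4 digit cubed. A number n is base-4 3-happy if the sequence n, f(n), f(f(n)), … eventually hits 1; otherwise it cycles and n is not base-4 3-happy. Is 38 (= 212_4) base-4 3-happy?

38 = (2,1,2)_4 → 2³ + 1³ + 2³ = 17
17 = (1,0,1)_4 → 1³ + 0³ + 1³ = 2
2 = (2)_4 → 2³ = 8
8 = (2,0)_4 → 2³ + 0³ = 8  — 8 already seen; the sequence cycles without reaching 1.

not base-4 3-happy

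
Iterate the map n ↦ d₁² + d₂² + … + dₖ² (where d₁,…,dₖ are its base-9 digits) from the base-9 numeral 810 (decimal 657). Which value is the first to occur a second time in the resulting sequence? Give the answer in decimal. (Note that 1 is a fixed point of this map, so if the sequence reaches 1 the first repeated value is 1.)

657 = (8,1,0)_9 → 8² + 1² + 0² = 65
65 = (7,2)_9 → 7² + 2² = 53
53 = (5,8)_9 → 5² + 8² = 89
89 = (1,0,8)_9 → 1² + 0² + 8² = 65  — 65 already appeared earlier.

65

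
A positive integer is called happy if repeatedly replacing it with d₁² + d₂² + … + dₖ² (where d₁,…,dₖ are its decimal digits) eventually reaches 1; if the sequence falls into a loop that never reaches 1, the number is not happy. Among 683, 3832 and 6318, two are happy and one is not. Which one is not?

6318

683: 683 → 109 → 82 → 68 → 100 → 1  — reaches 1 (happy)
3832: 3832 → 86 → 100 → 1  — reaches 1 (happy)
6318: 6318 → 110 → 2 → 4 → 16 → 37 → 58 → 89 → 145 → 42 → 20 → 4  — repeats 4 (not happy)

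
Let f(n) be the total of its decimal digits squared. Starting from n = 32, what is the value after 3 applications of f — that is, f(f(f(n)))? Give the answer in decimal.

32 → 3² + 2² = 13
13 → 1² + 3² = 10
10 → 1² + 0² = 1

1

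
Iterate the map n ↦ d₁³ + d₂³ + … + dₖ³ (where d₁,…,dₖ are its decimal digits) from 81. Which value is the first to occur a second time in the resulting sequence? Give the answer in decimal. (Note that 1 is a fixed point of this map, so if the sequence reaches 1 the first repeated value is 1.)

81 → 8³ + 1³ = 512 + 1 = 513
513 → 5³ + 1³ + 3³ = 125 + 1 + 27 = 153
153 → 1³ + 5³ + 3³ = 1 + 125 + 27 = 153  — 153 already appeared earlier.

153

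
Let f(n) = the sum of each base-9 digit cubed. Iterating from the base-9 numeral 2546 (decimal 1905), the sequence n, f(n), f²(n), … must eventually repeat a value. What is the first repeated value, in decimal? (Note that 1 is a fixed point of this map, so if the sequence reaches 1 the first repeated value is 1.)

27

1905 = (2,5,4,6)_9 → 413
413 = (5,0,8)_9 → 637
637 = (7,7,7)_9 → 1029
1029 = (1,3,6,3)_9 → 271
271 = (3,3,1)_9 → 55
55 = (6,1)_9 → 217
217 = (2,6,1)_9 → 225
225 = (2,7,0)_9 → 351
351 = (4,3,0)_9 → 91
91 = (1,1,1)_9 → 3
3 = (3)_9 → 27
27 = (3,0)_9 → 27  — 27 already appeared earlier.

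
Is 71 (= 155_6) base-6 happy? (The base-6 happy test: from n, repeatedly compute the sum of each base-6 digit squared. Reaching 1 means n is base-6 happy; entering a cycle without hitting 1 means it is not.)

not base-6 happy

71 = (1,5,5)_6 → 1² + 5² + 5² = 1 + 25 + 25 = 51
51 = (1,2,3)_6 → 1² + 2² + 3² = 1 + 4 + 9 = 14
14 = (2,2)_6 → 2² + 2² = 4 + 4 = 8
8 = (1,2)_6 → 1² + 2² = 1 + 4 = 5
5 = (5)_6 → 5² = 25
25 = (4,1)_6 → 4² + 1² = 16 + 1 = 17
17 = (2,5)_6 → 2² + 5² = 4 + 25 = 29
29 = (4,5)_6 → 4² + 5² = 16 + 25 = 41
41 = (1,0,5)_6 → 1² + 0² + 5² = 1 + 0 + 25 = 26
26 = (4,2)_6 → 4² + 2² = 16 + 4 = 20
20 = (3,2)_6 → 3² + 2² = 9 + 4 = 13
13 = (2,1)_6 → 2² + 1² = 4 + 1 = 5  — 5 already seen; the sequence cycles without reaching 1.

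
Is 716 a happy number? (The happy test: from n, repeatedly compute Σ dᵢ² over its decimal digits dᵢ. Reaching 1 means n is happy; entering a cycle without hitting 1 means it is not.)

happy

716 → 7² + 1² + 6² = 49 + 1 + 36 = 86
86 → 8² + 6² = 64 + 36 = 100
100 → 1² + 0² + 0² = 1 + 0 + 0 = 1  — reached 1.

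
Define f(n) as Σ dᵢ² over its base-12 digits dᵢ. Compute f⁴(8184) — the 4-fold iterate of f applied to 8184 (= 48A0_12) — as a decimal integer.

80

8184 = (4,8,10,0)_12 → 4² + 8² + 10² + 0² = 180
180 = (1,3,0)_12 → 1² + 3² + 0² = 10
10 = (10)_12 → 10² = 100
100 = (8,4)_12 → 8² + 4² = 80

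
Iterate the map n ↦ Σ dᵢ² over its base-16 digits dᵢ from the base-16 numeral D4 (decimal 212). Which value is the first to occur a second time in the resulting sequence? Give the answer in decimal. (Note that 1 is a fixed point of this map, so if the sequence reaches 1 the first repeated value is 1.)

212 = (13,4)_16 → 13² + 4² = 169 + 16 = 185
185 = (11,9)_16 → 11² + 9² = 121 + 81 = 202
202 = (12,10)_16 → 12² + 10² = 144 + 100 = 244
244 = (15,4)_16 → 15² + 4² = 225 + 16 = 241
241 = (15,1)_16 → 15² + 1² = 225 + 1 = 226
226 = (14,2)_16 → 14² + 2² = 196 + 4 = 200
200 = (12,8)_16 → 12² + 8² = 144 + 64 = 208
208 = (13,0)_16 → 13² + 0² = 169 + 0 = 169
169 = (10,9)_16 → 10² + 9² = 100 + 81 = 181
181 = (11,5)_16 → 11² + 5² = 121 + 25 = 146
146 = (9,2)_16 → 9² + 2² = 81 + 4 = 85
85 = (5,5)_16 → 5² + 5² = 25 + 25 = 50
50 = (3,2)_16 → 3² + 2² = 9 + 4 = 13
13 = (13)_16 → 13² = 169  — 169 already appeared earlier.

169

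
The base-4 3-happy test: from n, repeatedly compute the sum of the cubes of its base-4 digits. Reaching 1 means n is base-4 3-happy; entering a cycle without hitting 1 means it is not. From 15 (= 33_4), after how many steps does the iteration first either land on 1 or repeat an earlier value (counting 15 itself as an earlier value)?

15 = (3,3)_4 → 3³ + 3³ = 54
54 = (3,1,2)_4 → 3³ + 1³ + 2³ = 36
36 = (2,1,0)_4 → 2³ + 1³ + 0³ = 9
9 = (2,1)_4 → 2³ + 1³ = 9  — 9 repeats.
That took 4 steps.

4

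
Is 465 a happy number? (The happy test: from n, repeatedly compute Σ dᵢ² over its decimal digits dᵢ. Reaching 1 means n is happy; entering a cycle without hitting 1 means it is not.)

465 → 4² + 6² + 5² = 77
77 → 7² + 7² = 98
98 → 9² + 8² = 145
145 → 1² + 4² + 5² = 42
42 → 4² + 2² = 20
20 → 2² + 0² = 4
4 → 4² = 16
16 → 1² + 6² = 37
37 → 3² + 7² = 58
58 → 5² + 8² = 89
89 → 8² + 9² = 145  — 145 already seen; the sequence cycles without reaching 1.

not happy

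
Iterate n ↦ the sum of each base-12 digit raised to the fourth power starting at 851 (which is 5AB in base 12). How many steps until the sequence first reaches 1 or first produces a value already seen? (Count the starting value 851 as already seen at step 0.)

15

851 = (5,10,11)_12 → 5⁴ + 10⁴ + 11⁴ = 25266
25266 = (1,2,7,5,6)_12 → 1⁴ + 2⁴ + 7⁴ + 5⁴ + 6⁴ = 4339
4339 = (2,6,1,7)_12 → 2⁴ + 6⁴ + 1⁴ + 7⁴ = 3714
3714 = (2,1,9,6)_12 → 2⁴ + 1⁴ + 9⁴ + 6⁴ = 7874
7874 = (4,6,8,2)_12 → 4⁴ + 6⁴ + 8⁴ + 2⁴ = 5664
5664 = (3,3,4,0)_12 → 3⁴ + 3⁴ + 4⁴ + 0⁴ = 418
418 = (2,10,10)_12 → 2⁴ + 10⁴ + 10⁴ = 20016
20016 = (11,7,0,0)_12 → 11⁴ + 7⁴ + 0⁴ + 0⁴ = 17042
17042 = (9,10,4,2)_12 → 9⁴ + 10⁴ + 4⁴ + 2⁴ = 16833
16833 = (9,8,10,9)_12 → 9⁴ + 8⁴ + 10⁴ + 9⁴ = 27218
27218 = (1,3,9,0,2)_12 → 1⁴ + 3⁴ + 9⁴ + 0⁴ + 2⁴ = 6659
6659 = (3,10,2,11)_12 → 3⁴ + 10⁴ + 2⁴ + 11⁴ = 24738
24738 = (1,2,3,9,6)_12 → 1⁴ + 2⁴ + 3⁴ + 9⁴ + 6⁴ = 7955
7955 = (4,7,2,11)_12 → 4⁴ + 7⁴ + 2⁴ + 11⁴ = 17314
17314 = (10,0,2,10)_12 → 10⁴ + 0⁴ + 2⁴ + 10⁴ = 20016  — 20016 repeats.
That took 15 steps.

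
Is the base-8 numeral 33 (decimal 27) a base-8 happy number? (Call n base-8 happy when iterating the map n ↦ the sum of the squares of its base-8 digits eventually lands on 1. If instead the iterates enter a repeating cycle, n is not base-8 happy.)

27 = (3,3)_8 → 18
18 = (2,2)_8 → 8
8 = (1,0)_8 → 1  — reached 1.

base-8 happy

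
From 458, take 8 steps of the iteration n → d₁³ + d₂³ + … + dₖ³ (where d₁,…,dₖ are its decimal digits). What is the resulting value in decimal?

713

458 → 4³ + 5³ + 8³ = 701
701 → 7³ + 0³ + 1³ = 344
344 → 3³ + 4³ + 4³ = 155
155 → 1³ + 5³ + 5³ = 251
251 → 2³ + 5³ + 1³ = 134
134 → 1³ + 3³ + 4³ = 92
92 → 9³ + 2³ = 737
737 → 7³ + 3³ + 7³ = 713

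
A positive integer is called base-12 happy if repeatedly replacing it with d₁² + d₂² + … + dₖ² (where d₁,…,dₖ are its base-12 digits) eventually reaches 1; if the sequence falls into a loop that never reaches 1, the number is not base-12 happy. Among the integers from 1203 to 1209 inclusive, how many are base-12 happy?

1

1203: 1203 → 89 → 74 → 40 → 25 → 5 → 25  (repeats 25)
1204: 1204 → 96 → 64 → 41 → 34 → 104 → 128 → 164 → 66 → 61 → 26 → 8 → 64  (repeats 64)
1205: 1205 → 105 → 145 → 2 → 4 → 16 → 17 → 26 → 8 → 64 → 41 → 34 → 104 → 128 → 164 → 66 → 61 → 26  (repeats 26)
1206: 1206 → 116 → 145 → 2 → 4 → 16 → 17 → 26 → 8 → 64 → 41 → 34 → 104 → 128 → 164 → 66 → 61 → 26  (repeats 26)
1207: 1207 → 129 → 181 → 11 → 121 → 101 → 89 → 74 → 40 → 25 → 5 → 25  (repeats 25)
1208: 1208 → 144 → 1  (reaches 1)
1209: 1209 → 161 → 27 → 13 → 2 → 4 → 16 → 17 → 26 → 8 → 64 → 41 → 34 → 104 → 128 → 164 → 66 → 61 → 26  (repeats 26)
base-12 happy: 1208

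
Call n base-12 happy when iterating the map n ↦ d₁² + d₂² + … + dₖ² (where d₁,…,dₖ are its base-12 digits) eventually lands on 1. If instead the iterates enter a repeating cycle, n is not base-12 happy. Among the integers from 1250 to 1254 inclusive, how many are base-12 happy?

1

1250: 1250 → 132 → 121 → 101 → 89 → 74 → 40 → 25 → 5 → 25  (repeats 25)
1251: 1251 → 137 → 146 → 5 → 25 → 5  (repeats 5)
1252: 1252 → 144 → 1  (reaches 1)
1253: 1253 → 153 → 82 → 136 → 137 → 146 → 5 → 25 → 5  (repeats 5)
1254: 1254 → 164 → 66 → 61 → 26 → 8 → 64 → 41 → 34 → 104 → 128 → 164  (repeats 164)
base-12 happy: 1252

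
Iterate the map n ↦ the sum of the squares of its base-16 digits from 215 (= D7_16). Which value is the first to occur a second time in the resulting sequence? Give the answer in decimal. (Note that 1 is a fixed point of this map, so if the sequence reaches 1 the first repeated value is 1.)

169

215 = (13,7)_16 → 13² + 7² = 218
218 = (13,10)_16 → 13² + 10² = 269
269 = (1,0,13)_16 → 1² + 0² + 13² = 170
170 = (10,10)_16 → 10² + 10² = 200
200 = (12,8)_16 → 12² + 8² = 208
208 = (13,0)_16 → 13² + 0² = 169
169 = (10,9)_16 → 10² + 9² = 181
181 = (11,5)_16 → 11² + 5² = 146
146 = (9,2)_16 → 9² + 2² = 85
85 = (5,5)_16 → 5² + 5² = 50
50 = (3,2)_16 → 3² + 2² = 13
13 = (13)_16 → 13² = 169  — 169 already appeared earlier.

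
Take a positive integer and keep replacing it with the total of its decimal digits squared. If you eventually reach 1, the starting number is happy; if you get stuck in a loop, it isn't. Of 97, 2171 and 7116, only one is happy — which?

97

97: 97 → 130 → 10 → 1  — reaches 1 (happy)
2171: 2171 → 55 → 50 → 25 → 29 → 85 → 89 → 145 → 42 → 20 → 4 → 16 → 37 → 58 → 89  — repeats 89 (not happy)
7116: 7116 → 87 → 113 → 11 → 2 → 4 → 16 → 37 → 58 → 89 → 145 → 42 → 20 → 4  — repeats 4 (not happy)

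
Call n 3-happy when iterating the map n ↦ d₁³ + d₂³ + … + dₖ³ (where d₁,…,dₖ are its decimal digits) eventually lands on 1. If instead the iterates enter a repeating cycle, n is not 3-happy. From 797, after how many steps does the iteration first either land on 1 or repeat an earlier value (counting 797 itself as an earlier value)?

797 → 7³ + 9³ + 7³ = 1415
1415 → 1³ + 4³ + 1³ + 5³ = 191
191 → 1³ + 9³ + 1³ = 731
731 → 7³ + 3³ + 1³ = 371
371 → 3³ + 7³ + 1³ = 371  — 371 repeats.
That took 5 steps.

5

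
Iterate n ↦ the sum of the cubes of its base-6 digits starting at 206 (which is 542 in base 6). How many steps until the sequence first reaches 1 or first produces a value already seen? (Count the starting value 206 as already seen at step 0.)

206 = (5,4,2)_6 → 5³ + 4³ + 2³ = 197
197 = (5,2,5)_6 → 5³ + 2³ + 5³ = 258
258 = (1,1,1,0)_6 → 1³ + 1³ + 1³ + 0³ = 3
3 = (3)_6 → 3³ = 27
27 = (4,3)_6 → 4³ + 3³ = 91
91 = (2,3,1)_6 → 2³ + 3³ + 1³ = 36
36 = (1,0,0)_6 → 1³ + 0³ + 0³ = 1  — reached 1.
That took 7 steps.

7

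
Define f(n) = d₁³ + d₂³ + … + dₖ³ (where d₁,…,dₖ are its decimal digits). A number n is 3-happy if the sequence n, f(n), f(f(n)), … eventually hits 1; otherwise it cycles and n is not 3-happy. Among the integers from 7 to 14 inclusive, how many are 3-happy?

7: 7 → 343 → 118 → 514 → 190 → 730 → 370 → 370  (repeats 370)
8: 8 → 512 → 134 → 92 → 737 → 713 → 371 → 371  (repeats 371)
9: 9 → 729 → 1080 → 513 → 153 → 153  (repeats 153)
10: 10 → 1  (reaches 1)
11: 11 → 2 → 8 → 512 → 134 → 92 → 737 → 713 → 371 → 371  (repeats 371)
12: 12 → 9 → 729 → 1080 → 513 → 153 → 153  (repeats 153)
13: 13 → 28 → 520 → 133 → 55 → 250 → 133  (repeats 133)
14: 14 → 65 → 341 → 92 → 737 → 713 → 371 → 371  (repeats 371)
3-happy: 10

1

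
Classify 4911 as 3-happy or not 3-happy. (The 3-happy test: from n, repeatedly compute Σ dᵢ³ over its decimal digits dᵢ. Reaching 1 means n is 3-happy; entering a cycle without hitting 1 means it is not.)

4911 → 4³ + 9³ + 1³ + 1³ = 64 + 729 + 1 + 1 = 795
795 → 7³ + 9³ + 5³ = 343 + 729 + 125 = 1197
1197 → 1³ + 1³ + 9³ + 7³ = 1 + 1 + 729 + 343 = 1074
1074 → 1³ + 0³ + 7³ + 4³ = 1 + 0 + 343 + 64 = 408
408 → 4³ + 0³ + 8³ = 64 + 0 + 512 = 576
576 → 5³ + 7³ + 6³ = 125 + 343 + 216 = 684
684 → 6³ + 8³ + 4³ = 216 + 512 + 64 = 792
792 → 7³ + 9³ + 2³ = 343 + 729 + 8 = 1080
1080 → 1³ + 0³ + 8³ + 0³ = 1 + 0 + 512 + 0 = 513
513 → 5³ + 1³ + 3³ = 125 + 1 + 27 = 153
153 → 1³ + 5³ + 3³ = 1 + 125 + 27 = 153  — 153 already seen; the sequence cycles without reaching 1.

not 3-happy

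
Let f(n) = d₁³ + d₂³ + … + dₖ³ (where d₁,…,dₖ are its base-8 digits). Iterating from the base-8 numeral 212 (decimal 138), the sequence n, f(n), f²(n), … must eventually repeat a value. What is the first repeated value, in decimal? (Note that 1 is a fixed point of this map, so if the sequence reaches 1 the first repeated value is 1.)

1

138 = (2,1,2)_8 → 2³ + 1³ + 2³ = 17
17 = (2,1)_8 → 2³ + 1³ = 9
9 = (1,1)_8 → 1³ + 1³ = 2
2 = (2)_8 → 2³ = 8
8 = (1,0)_8 → 1³ + 0³ = 1  — reached the fixed point 1.
1 → 1, so 1 is the first repeated value.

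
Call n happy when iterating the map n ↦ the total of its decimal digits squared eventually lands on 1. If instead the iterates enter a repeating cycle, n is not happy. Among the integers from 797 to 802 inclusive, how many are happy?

1

797: 797 → 179 → 131 → 11 → 2 → 4 → 16 → 37 → 58 → 89 → 145 → 42 → 20 → 4  — not happy
798: 798 → 194 → 98 → 145 → 42 → 20 → 4 → 16 → 37 → 58 → 89 → 145  — not happy
799: 799 → 211 → 6 → 36 → 45 → 41 → 17 → 50 → 25 → 29 → 85 → 89 → 145 → 42 → 20 → 4 → 16 → 37 → 58 → 89  — not happy
800: 800 → 64 → 52 → 29 → 85 → 89 → 145 → 42 → 20 → 4 → 16 → 37 → 58 → 89  — not happy
801: 801 → 65 → 61 → 37 → 58 → 89 → 145 → 42 → 20 → 4 → 16 → 37  — not happy
802: 802 → 68 → 100 → 1  — happy
happy: 802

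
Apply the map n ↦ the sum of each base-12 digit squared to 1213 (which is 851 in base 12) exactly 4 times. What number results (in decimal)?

1213 = (8,5,1)_12 → 90
90 = (7,6)_12 → 85
85 = (7,1)_12 → 50
50 = (4,2)_12 → 20

20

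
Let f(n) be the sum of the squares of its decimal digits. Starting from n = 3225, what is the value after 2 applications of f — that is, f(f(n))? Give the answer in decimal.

3225 → 42
42 → 20

20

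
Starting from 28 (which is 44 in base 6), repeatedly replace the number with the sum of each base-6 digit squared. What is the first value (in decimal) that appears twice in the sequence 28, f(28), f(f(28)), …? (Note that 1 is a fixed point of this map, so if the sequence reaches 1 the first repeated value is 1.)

29

28 = (4,4)_6 → 4² + 4² = 32
32 = (5,2)_6 → 5² + 2² = 29
29 = (4,5)_6 → 4² + 5² = 41
41 = (1,0,5)_6 → 1² + 0² + 5² = 26
26 = (4,2)_6 → 4² + 2² = 20
20 = (3,2)_6 → 3² + 2² = 13
13 = (2,1)_6 → 2² + 1² = 5
5 = (5)_6 → 5² = 25
25 = (4,1)_6 → 4² + 1² = 17
17 = (2,5)_6 → 2² + 5² = 29  — 29 already appeared earlier.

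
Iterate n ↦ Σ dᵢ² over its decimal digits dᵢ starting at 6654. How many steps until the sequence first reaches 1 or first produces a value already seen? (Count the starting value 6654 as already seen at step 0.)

6654 → 113
113 → 11
11 → 2
2 → 4
4 → 16
16 → 37
37 → 58
58 → 89
89 → 145
145 → 42
42 → 20
20 → 4  — 4 repeats.
That took 12 steps.

12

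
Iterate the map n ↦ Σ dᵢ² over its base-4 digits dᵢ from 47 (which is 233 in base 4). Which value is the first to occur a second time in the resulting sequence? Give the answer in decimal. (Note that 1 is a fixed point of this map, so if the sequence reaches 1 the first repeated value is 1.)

47 = (2,3,3)_4 → 2² + 3² + 3² = 4 + 9 + 9 = 22
22 = (1,1,2)_4 → 1² + 1² + 2² = 1 + 1 + 4 = 6
6 = (1,2)_4 → 1² + 2² = 1 + 4 = 5
5 = (1,1)_4 → 1² + 1² = 1 + 1 = 2
2 = (2)_4 → 2² = 4
4 = (1,0)_4 → 1² + 0² = 1 + 0 = 1  — reached the fixed point 1.
1 → 1, so 1 is the first repeated value.

1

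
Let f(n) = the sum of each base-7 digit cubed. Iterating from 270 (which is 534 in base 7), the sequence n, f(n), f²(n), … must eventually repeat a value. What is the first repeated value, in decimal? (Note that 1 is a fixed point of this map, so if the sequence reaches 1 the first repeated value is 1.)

270 = (5,3,4)_7 → 5³ + 3³ + 4³ = 125 + 27 + 64 = 216
216 = (4,2,6)_7 → 4³ + 2³ + 6³ = 64 + 8 + 216 = 288
288 = (5,6,1)_7 → 5³ + 6³ + 1³ = 125 + 216 + 1 = 342
342 = (6,6,6)_7 → 6³ + 6³ + 6³ = 216 + 216 + 216 = 648
648 = (1,6,1,4)_7 → 1³ + 6³ + 1³ + 4³ = 1 + 216 + 1 + 64 = 282
282 = (5,5,2)_7 → 5³ + 5³ + 2³ = 125 + 125 + 8 = 258
258 = (5,1,6)_7 → 5³ + 1³ + 6³ = 125 + 1 + 216 = 342  — 342 already appeared earlier.

342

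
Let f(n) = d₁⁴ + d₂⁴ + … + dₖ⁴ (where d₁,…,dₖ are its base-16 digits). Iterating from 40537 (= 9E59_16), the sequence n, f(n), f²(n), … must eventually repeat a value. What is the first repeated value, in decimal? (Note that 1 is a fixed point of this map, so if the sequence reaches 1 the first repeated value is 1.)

40537 = (9,14,5,9)_16 → 52163
52163 = (12,11,12,3)_16 → 56194
56194 = (13,11,8,2)_16 → 47314
47314 = (11,8,13,2)_16 → 47314  — 47314 already appeared earlier.

47314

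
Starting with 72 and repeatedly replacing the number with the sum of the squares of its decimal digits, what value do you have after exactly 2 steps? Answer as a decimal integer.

34

72 → 7² + 2² = 49 + 4 = 53
53 → 5² + 3² = 25 + 9 = 34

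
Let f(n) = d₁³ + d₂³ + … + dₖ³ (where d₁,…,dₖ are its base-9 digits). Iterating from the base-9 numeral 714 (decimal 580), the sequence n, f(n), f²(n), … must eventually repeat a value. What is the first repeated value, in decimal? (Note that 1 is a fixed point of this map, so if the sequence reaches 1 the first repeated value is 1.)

580 = (7,1,4)_9 → 7³ + 1³ + 4³ = 408
408 = (5,0,3)_9 → 5³ + 0³ + 3³ = 152
152 = (1,7,8)_9 → 1³ + 7³ + 8³ = 856
856 = (1,1,5,1)_9 → 1³ + 1³ + 5³ + 1³ = 128
128 = (1,5,2)_9 → 1³ + 5³ + 2³ = 134
134 = (1,5,8)_9 → 1³ + 5³ + 8³ = 638
638 = (7,7,8)_9 → 7³ + 7³ + 8³ = 1198
1198 = (1,5,7,1)_9 → 1³ + 5³ + 7³ + 1³ = 470
470 = (5,7,2)_9 → 5³ + 7³ + 2³ = 476
476 = (5,7,8)_9 → 5³ + 7³ + 8³ = 980
980 = (1,3,0,8)_9 → 1³ + 3³ + 0³ + 8³ = 540
540 = (6,6,0)_9 → 6³ + 6³ + 0³ = 432
432 = (5,3,0)_9 → 5³ + 3³ + 0³ = 152  — 152 already appeared earlier.

152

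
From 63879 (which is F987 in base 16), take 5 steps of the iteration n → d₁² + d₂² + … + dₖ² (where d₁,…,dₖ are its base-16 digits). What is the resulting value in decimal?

63879 = (15,9,8,7)_16 → 15² + 9² + 8² + 7² = 225 + 81 + 64 + 49 = 419
419 = (1,10,3)_16 → 1² + 10² + 3² = 1 + 100 + 9 = 110
110 = (6,14)_16 → 6² + 14² = 36 + 196 = 232
232 = (14,8)_16 → 14² + 8² = 196 + 64 = 260
260 = (1,0,4)_16 → 1² + 0² + 4² = 1 + 0 + 16 = 17

17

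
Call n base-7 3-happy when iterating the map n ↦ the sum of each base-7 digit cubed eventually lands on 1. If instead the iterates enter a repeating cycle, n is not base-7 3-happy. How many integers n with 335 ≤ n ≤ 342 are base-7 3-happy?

1

335: 335 → 557 → 137 → 197 → 65 → 17 → 35 → 125 → 251 → 341 → 557  — not base-7 3-happy
336: 336 → 432 → 252 → 126 → 72 → 36 → 126  — not base-7 3-happy
337: 337 → 433 → 343 → 1  — base-7 3-happy
338: 338 → 440 → 434 → 218 → 92 → 218  — not base-7 3-happy
339: 339 → 459 → 81 → 129 → 99 → 9 → 9  — not base-7 3-happy
340: 340 → 496 → 244 → 496  — not base-7 3-happy
341: 341 → 557 → 137 → 197 → 65 → 17 → 35 → 125 → 251 → 341  — not base-7 3-happy
342: 342 → 648 → 282 → 258 → 342  — not base-7 3-happy
base-7 3-happy: 337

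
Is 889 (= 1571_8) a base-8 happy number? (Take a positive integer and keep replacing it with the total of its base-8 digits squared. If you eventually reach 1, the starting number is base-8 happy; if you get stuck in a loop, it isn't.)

889 = (1,5,7,1)_8 → 1² + 5² + 7² + 1² = 1 + 25 + 49 + 1 = 76
76 = (1,1,4)_8 → 1² + 1² + 4² = 1 + 1 + 16 = 18
18 = (2,2)_8 → 2² + 2² = 4 + 4 = 8
8 = (1,0)_8 → 1² + 0² = 1 + 0 = 1  — reached 1.

base-8 happy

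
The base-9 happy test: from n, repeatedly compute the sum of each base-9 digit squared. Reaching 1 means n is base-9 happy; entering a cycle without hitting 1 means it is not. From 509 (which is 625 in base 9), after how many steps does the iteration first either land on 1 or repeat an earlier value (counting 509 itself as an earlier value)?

509 = (6,2,5)_9 → 6² + 2² + 5² = 65
65 = (7,2)_9 → 7² + 2² = 53
53 = (5,8)_9 → 5² + 8² = 89
89 = (1,0,8)_9 → 1² + 0² + 8² = 65  — 65 repeats.
That took 4 steps.

4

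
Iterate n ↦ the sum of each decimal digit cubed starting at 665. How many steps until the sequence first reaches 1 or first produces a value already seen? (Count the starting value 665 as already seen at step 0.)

665 → 557
557 → 593
593 → 881
881 → 1025
1025 → 134
134 → 92
92 → 737
737 → 713
713 → 371
371 → 371  — 371 repeats.
That took 10 steps.

10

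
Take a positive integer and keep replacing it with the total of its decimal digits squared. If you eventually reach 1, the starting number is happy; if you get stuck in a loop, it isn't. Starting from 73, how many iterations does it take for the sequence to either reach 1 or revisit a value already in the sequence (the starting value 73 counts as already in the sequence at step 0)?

73 → 7² + 3² = 49 + 9 = 58
58 → 5² + 8² = 25 + 64 = 89
89 → 8² + 9² = 64 + 81 = 145
145 → 1² + 4² + 5² = 1 + 16 + 25 = 42
42 → 4² + 2² = 16 + 4 = 20
20 → 2² + 0² = 4 + 0 = 4
4 → 4² = 16
16 → 1² + 6² = 1 + 36 = 37
37 → 3² + 7² = 9 + 49 = 58  — 58 repeats.
That took 9 steps.

9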